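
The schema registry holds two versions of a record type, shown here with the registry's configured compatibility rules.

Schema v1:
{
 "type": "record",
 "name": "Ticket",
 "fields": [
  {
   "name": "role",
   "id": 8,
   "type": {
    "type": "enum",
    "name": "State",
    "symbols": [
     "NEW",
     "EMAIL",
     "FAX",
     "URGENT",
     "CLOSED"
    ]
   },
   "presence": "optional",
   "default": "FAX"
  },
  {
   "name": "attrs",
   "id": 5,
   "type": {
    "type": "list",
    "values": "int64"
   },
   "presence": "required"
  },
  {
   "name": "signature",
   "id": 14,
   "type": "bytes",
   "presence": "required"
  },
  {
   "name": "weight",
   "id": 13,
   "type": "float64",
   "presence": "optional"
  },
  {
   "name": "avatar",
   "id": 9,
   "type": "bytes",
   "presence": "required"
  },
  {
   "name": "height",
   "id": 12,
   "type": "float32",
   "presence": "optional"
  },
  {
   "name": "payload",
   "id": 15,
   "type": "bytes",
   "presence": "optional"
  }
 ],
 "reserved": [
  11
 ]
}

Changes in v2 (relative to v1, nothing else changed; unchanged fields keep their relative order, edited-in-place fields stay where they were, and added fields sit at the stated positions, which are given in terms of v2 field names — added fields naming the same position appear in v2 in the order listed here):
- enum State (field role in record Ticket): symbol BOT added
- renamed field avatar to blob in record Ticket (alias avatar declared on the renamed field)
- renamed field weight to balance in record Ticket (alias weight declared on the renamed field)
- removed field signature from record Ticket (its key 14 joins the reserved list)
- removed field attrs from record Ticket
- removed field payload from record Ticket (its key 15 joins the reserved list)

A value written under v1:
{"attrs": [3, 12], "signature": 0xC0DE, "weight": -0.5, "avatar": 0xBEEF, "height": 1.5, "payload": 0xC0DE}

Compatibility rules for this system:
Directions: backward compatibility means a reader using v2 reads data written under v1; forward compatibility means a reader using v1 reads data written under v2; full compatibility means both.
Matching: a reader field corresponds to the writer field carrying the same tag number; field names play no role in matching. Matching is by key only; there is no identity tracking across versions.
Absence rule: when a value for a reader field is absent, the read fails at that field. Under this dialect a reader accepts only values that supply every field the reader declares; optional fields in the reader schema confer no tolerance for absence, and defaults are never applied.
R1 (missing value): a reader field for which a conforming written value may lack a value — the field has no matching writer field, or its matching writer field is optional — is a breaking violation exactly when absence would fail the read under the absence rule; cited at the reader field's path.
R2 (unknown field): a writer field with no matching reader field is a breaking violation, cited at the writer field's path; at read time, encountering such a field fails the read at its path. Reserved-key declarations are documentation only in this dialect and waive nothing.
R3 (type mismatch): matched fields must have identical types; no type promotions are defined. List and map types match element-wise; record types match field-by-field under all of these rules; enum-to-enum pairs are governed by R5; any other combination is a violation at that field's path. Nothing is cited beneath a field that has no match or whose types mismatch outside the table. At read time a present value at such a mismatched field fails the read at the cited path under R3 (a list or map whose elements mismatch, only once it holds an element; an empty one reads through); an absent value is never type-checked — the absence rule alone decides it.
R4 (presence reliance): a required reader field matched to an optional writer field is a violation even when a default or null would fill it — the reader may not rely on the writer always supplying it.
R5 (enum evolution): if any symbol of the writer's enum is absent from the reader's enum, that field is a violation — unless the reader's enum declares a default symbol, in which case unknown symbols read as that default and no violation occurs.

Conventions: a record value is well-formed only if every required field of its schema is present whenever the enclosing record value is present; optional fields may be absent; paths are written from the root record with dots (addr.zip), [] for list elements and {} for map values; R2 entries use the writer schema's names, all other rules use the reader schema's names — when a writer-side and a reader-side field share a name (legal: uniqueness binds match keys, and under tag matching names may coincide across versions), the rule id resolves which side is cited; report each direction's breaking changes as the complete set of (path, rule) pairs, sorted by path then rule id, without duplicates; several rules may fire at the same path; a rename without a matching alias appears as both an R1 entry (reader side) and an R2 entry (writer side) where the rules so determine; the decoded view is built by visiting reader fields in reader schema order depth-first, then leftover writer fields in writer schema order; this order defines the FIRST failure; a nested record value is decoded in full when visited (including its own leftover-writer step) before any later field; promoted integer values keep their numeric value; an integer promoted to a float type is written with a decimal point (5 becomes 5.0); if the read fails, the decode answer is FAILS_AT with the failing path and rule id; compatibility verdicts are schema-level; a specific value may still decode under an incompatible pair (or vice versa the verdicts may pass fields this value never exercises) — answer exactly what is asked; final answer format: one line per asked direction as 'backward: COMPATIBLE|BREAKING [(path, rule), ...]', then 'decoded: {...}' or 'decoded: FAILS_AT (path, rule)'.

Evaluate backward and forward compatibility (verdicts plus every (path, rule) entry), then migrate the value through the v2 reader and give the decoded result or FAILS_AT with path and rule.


backward: BREAKING [(attrs, R2), (balance, R1), (height, R1), (payload, R2), (role, R1), (signature, R2)]; forward: BREAKING [(attrs, R1), (height, R1), (payload, R1), (role, R1), (role, R5), (signature, R1), (weight, R1)]; decoded: FAILS_AT (role, R1)

each type pair in Ticket: writer, then reader
backward analysis of Ticket with v2 as reader and v1 as writer:
  role <- role (State -> State, writer optional)
  balance <- weight (float64 -> float64, writer optional)
  blob <- avatar (bytes -> bytes, writer required)
  height <- height (float32 -> float32, writer optional)
  writer attrs: unknown to reader
  writer signature: unknown to reader
  writer payload: unknown to reader
  rule R2 violated at attrs
  rule R1 violated at balance
  rule R1 violated at height
  rule R2 violated at payload
  rule R1 violated at role
  rule R2 violated at signature
  => backward: BREAKING (6)
forward analysis of Ticket with v1 as reader and v2 as writer:
  role <- role (State -> State, writer optional)
  attrs: no writer-side match
  signature: no writer-side match
  weight <- balance (float64 -> float64, writer optional)
  avatar <- blob (bytes -> bytes, writer required)
  height <- height (float32 -> float32, writer optional)
  payload: no writer-side match
  rule R1 violated at attrs
  rule R1 violated at height
  rule R1 violated at payload
  rule R1 violated at role
  rule R5 violated at role
  rule R1 violated at signature
  rule R1 violated at weight
  => forward: BREAKING (7)
migrating the Ticket value to v2:
  read fails at role under R1 (no fill)
  => FAILS_AT (role, R1)


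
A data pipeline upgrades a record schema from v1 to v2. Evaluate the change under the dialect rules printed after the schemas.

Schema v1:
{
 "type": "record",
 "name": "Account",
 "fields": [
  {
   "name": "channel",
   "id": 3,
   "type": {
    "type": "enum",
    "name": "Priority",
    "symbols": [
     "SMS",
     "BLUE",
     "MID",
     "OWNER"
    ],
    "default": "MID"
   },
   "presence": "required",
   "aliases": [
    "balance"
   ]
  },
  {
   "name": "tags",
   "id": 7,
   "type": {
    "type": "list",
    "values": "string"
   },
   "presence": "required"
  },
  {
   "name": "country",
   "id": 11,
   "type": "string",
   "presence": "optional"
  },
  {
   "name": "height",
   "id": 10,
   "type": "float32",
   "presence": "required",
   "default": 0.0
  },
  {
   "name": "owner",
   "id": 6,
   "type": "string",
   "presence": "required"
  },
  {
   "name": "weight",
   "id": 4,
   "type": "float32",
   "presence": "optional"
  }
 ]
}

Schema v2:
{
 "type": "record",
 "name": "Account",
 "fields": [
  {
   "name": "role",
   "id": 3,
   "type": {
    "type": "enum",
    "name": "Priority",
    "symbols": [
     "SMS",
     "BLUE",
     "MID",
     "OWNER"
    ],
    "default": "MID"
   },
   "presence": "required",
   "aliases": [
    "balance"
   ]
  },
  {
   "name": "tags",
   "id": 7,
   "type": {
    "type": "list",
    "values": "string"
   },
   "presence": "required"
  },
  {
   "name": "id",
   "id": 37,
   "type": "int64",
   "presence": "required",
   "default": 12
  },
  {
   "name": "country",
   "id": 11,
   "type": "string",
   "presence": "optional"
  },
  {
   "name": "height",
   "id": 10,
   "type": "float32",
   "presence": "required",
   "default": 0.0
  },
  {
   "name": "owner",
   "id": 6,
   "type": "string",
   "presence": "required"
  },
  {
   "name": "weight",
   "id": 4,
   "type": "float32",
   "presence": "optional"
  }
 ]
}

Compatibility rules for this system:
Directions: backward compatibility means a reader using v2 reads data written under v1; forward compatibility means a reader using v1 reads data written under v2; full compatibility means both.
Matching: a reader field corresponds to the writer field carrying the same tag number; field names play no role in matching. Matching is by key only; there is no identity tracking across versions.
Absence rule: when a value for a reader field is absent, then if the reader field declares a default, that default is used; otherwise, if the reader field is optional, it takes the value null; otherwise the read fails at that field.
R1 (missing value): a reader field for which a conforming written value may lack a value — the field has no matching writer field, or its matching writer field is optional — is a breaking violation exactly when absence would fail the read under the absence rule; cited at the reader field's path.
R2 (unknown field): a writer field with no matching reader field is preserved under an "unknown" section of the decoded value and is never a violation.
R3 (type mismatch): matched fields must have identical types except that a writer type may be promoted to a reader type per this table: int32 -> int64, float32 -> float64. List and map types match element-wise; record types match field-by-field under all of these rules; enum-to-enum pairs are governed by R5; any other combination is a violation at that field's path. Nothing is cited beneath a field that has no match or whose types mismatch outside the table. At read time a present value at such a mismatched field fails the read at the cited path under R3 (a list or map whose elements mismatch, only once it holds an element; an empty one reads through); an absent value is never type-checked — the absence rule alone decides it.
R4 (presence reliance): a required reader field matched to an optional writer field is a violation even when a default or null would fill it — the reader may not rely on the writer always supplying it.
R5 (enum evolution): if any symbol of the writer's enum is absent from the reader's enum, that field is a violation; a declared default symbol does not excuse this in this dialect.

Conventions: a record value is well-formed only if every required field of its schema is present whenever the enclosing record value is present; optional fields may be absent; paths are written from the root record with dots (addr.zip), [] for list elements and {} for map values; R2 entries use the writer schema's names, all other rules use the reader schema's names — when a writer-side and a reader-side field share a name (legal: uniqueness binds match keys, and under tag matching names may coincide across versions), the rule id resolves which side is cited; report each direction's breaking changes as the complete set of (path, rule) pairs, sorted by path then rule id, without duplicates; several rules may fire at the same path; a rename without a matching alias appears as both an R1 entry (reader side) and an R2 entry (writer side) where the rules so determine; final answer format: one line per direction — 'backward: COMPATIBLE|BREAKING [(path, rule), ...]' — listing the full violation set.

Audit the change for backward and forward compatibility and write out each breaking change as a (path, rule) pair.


each type pair in Account: writer, then reader
checking backward for Account: reader v2 against writer v1:
  role: paired with writer channel (Priority -> Priority; writer required)
  tags: paired with writer tags (list<string> -> list<string>; writer required)
  id: no writer-side match
  country: paired with writer country (string -> string; writer optional)
  height: paired with writer height (float32 -> float32; writer required)
  owner: paired with writer owner (string -> string; writer required)
  weight: paired with writer weight (float32 -> float32; writer optional)
  => backward: COMPATIBLE
checking forward for Account: reader v1 against writer v2:
  channel: paired with writer role (Priority -> Priority; writer required)
  tags: paired with writer tags (list<string> -> list<string>; writer required)
  country: paired with writer country (string -> string; writer optional)
  height: paired with writer height (float32 -> float32; writer required)
  owner: paired with writer owner (string -> string; writer required)
  weight: paired with writer weight (float32 -> float32; writer optional)
  writer id: unknown to reader
  => forward: COMPATIBLE

backward: COMPATIBLE []; forward: COMPATIBLE []


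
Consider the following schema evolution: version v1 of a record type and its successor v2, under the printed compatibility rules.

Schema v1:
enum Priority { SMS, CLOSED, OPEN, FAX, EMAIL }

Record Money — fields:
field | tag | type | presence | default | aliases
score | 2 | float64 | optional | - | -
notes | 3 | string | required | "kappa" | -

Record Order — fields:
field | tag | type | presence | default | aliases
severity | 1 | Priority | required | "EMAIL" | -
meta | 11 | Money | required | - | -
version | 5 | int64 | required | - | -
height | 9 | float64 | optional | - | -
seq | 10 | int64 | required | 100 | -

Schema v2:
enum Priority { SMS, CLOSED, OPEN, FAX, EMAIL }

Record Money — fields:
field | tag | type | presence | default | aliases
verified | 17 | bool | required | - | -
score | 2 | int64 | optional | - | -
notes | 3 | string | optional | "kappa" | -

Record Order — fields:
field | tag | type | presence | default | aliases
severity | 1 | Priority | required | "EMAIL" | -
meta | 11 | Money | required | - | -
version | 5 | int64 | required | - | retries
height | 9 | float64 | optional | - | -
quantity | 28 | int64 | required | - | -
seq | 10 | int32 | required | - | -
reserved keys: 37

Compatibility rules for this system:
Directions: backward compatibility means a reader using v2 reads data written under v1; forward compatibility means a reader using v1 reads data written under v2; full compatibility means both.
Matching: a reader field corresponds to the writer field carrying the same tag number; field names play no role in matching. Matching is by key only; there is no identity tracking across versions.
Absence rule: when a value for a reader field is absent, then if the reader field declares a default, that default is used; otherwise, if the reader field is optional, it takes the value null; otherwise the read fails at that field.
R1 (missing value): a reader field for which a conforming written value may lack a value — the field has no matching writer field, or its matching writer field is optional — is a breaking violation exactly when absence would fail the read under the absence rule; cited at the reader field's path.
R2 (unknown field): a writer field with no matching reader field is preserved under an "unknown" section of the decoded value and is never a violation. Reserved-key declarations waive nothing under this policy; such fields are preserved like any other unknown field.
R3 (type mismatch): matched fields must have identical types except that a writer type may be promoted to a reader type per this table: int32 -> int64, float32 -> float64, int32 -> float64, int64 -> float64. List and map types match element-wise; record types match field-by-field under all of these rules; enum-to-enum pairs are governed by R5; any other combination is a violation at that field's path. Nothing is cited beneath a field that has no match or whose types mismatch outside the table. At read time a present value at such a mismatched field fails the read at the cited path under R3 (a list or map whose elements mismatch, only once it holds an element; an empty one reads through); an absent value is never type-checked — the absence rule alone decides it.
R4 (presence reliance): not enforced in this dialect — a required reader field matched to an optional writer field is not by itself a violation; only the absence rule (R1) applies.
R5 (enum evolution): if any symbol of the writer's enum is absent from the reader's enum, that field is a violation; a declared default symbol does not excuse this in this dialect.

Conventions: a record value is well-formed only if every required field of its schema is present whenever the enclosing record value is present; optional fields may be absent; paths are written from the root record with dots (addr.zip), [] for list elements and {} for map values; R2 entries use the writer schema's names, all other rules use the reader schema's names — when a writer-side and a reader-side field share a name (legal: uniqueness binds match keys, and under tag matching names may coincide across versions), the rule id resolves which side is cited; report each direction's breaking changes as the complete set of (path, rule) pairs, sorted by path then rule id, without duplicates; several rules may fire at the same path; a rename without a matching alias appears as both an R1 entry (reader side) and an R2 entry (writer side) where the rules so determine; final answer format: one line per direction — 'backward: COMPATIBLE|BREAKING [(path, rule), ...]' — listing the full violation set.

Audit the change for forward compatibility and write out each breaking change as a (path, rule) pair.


the writer's type comes first in each Order pair
forward on Order — v1 reading data written by v2:
  severity: paired with writer severity (Priority -> Priority; writer required)
  meta: paired with writer meta (Money -> Money; writer required)
  version: paired with writer version (int64 -> int64; writer required)
  height: paired with writer height (float64 -> float64; writer optional)
  seq: paired with writer seq (int32 -> int64; writer required)
  leftover writer field: quantity
  meta.score: paired with writer meta.score (int64 -> float64; writer optional)
  meta.notes: paired with writer meta.notes (string -> string; writer optional)
  leftover writer field: meta.verified
  nothing fires on Order: forward is COMPATIBLE
the other Order changes do not affect what is asked:
  field score in record Money: type float64 changed to int64 -> affects backward compatibility only, which is not asked
  added field verified to record Money: required bool, tag 17 (in v2 it sits immediately before score) -> affects backward compatibility only, which is not asked
  field notes in record Money: required changed to optional -> no rule fires on it in Order's dialect; the asked verdict holds
  field seq in record Order: type int64 changed to int32 (its default is dropped) -> affects backward compatibility only, which is not asked
  added field quantity to record Order: required int64, tag 28 (in v2 it sits immediately before seq) -> affects backward compatibility only, which is not asked

forward: COMPATIBLE []


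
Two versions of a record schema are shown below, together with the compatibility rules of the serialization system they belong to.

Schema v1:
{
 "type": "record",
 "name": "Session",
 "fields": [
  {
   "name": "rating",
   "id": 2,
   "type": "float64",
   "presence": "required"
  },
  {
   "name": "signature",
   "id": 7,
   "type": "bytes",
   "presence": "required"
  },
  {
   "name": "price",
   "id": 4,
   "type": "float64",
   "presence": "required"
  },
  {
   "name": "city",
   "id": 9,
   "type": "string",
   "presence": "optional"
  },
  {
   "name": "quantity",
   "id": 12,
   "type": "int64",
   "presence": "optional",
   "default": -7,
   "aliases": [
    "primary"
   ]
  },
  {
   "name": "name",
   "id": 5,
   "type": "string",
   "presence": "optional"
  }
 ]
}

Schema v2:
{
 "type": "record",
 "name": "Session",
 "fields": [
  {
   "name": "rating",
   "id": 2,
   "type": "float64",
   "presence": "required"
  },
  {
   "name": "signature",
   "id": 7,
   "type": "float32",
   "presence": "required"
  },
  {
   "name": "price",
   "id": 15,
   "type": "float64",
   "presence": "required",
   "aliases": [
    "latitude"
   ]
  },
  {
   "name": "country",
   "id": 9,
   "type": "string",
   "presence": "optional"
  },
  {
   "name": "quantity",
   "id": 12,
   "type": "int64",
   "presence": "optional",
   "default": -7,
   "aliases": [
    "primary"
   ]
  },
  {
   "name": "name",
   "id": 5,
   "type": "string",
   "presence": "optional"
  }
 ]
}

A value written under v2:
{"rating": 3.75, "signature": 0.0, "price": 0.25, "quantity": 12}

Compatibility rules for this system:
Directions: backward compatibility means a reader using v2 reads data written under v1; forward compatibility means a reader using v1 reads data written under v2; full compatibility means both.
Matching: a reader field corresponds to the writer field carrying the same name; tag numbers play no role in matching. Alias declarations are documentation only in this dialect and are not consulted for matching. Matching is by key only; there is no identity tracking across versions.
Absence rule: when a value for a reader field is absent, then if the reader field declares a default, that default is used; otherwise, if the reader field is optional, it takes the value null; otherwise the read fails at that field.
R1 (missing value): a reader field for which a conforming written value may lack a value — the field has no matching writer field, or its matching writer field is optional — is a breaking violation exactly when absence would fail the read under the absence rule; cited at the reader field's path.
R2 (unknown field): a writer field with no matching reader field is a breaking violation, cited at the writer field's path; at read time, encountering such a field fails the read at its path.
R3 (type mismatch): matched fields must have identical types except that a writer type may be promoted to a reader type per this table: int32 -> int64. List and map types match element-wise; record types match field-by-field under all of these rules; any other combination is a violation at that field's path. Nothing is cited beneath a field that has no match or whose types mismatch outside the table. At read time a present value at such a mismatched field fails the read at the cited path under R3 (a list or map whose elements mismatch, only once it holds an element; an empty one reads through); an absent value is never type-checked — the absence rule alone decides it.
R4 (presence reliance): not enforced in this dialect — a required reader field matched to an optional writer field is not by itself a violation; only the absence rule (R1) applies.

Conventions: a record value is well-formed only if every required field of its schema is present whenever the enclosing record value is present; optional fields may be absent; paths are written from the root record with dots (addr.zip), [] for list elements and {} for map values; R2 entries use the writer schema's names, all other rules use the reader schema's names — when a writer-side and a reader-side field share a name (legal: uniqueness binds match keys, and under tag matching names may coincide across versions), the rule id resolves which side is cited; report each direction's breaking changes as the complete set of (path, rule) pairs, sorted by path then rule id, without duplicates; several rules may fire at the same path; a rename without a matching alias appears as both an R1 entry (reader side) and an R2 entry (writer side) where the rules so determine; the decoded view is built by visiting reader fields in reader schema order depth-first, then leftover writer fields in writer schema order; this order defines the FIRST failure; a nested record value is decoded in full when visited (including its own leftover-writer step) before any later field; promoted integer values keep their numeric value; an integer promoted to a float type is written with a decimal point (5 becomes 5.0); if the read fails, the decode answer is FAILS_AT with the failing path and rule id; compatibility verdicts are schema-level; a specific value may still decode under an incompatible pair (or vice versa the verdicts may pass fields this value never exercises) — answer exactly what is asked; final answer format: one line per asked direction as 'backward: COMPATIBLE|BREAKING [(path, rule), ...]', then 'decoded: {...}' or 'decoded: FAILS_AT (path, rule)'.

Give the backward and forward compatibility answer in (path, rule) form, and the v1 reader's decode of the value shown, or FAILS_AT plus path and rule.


backward: BREAKING [(city, R2), (signature, R3)]; forward: BREAKING [(country, R2), (signature, R3)]; decoded: FAILS_AT (signature, R3)

in Session below, arrows point writer -> reader
backward on Session — v2 reading data written by v1:
  writer required, float64 -> float64: reader rating maps from writer rating
  writer required, bytes -> float32: reader signature maps from writer signature
  writer required, float64 -> float64: reader price maps from writer price
  no writer field matches reader country
  writer optional, int64 -> int64: reader quantity maps from writer quantity
  writer optional, string -> string: reader name maps from writer name
  writer city: unknown to reader
  violation R2 at city
  violation R3 at signature
  backward on Session therefore BREAKING (2)
forward on Session — v1 reading data written by v2:
  writer required, float64 -> float64: reader rating maps from writer rating
  writer required, float32 -> bytes: reader signature maps from writer signature
  writer required, float64 -> float64: reader price maps from writer price
  no writer field matches reader city
  writer optional, int64 -> int64: reader quantity maps from writer quantity
  writer optional, string -> string: reader name maps from writer name
  writer country: unknown to reader
  violation R2 at country
  violation R3 at signature
  forward on Session therefore BREAKING (2)
decode walk for Session under reader schema v1:
  rating := 3.75
  read fails at signature under R3
  => FAILS_AT (signature, R3)


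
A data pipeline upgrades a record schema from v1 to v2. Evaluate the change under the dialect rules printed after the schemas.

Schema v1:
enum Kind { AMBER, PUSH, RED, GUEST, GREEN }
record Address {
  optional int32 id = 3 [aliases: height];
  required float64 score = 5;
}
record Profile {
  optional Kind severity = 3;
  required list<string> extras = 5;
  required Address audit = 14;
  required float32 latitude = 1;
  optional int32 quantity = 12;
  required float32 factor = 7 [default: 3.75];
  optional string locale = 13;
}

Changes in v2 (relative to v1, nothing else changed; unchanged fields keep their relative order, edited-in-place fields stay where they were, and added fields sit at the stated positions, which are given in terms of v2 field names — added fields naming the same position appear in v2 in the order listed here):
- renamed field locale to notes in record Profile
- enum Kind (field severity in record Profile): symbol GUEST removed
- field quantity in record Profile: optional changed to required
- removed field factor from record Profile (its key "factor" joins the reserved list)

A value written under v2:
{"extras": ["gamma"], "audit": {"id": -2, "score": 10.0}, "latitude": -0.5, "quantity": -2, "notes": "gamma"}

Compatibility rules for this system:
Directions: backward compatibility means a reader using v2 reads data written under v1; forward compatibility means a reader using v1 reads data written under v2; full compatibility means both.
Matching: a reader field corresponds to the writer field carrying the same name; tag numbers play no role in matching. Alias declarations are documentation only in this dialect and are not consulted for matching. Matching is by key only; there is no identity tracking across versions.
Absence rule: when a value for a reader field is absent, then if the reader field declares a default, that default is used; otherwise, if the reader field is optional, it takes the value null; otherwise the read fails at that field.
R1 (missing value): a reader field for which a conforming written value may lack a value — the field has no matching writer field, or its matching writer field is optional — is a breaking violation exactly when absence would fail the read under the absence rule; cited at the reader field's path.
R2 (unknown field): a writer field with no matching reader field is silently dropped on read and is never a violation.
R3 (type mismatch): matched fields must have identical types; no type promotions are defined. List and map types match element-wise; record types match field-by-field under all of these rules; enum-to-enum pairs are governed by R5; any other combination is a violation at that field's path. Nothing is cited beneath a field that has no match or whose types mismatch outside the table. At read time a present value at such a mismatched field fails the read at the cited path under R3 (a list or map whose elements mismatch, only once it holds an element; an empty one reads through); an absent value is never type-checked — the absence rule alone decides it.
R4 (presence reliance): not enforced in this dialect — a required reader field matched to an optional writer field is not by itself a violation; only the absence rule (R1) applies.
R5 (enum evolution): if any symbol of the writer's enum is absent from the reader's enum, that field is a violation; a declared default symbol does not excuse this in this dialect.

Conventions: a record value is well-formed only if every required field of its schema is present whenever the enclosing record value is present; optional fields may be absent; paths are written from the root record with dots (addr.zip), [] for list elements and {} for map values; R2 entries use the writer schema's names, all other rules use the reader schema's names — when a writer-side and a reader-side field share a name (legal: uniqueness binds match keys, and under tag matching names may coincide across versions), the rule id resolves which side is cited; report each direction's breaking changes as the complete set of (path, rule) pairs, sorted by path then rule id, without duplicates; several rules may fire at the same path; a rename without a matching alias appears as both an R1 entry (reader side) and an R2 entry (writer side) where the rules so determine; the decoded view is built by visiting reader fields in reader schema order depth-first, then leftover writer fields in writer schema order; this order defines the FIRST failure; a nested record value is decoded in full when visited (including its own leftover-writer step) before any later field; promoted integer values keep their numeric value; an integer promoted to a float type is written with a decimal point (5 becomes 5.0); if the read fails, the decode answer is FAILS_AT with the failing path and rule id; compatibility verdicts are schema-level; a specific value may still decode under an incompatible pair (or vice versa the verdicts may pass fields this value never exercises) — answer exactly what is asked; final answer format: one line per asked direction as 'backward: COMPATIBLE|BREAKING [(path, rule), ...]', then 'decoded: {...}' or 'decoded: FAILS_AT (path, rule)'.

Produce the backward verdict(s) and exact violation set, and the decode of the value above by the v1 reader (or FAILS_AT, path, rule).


backward: BREAKING [(quantity, R1), (severity, R5)]; decoded: {"severity": null, "extras": ["gamma"], "audit": {"id": -2, "score": 10.0}, "latitude": -0.5, "quantity": -2, "factor": 3.75, "locale": null}

in Profile below, arrows point writer -> reader
backward pass over Profile, reader schema v2, writer schema v1:
  severity: Kind -> Kind, writer optional; from severity
  extras: list<string> -> list<string>, writer required; from extras
  audit: Address -> Address, writer required; from audit
  latitude: float32 -> float32, writer required; from latitude
  quantity: int32 -> int32, writer optional; from quantity
  no writer field matches reader notes
  factor (writer side), unknown to reader
  locale (writer side), unknown to reader
  audit.id: int32 -> int32, writer optional; from audit.id
  audit.score: float64 -> float64, writer required; from audit.score
  violation R1 at quantity
  violation R5 at severity
  => backward: BREAKING (2)
decoding the Profile value with the v1 reader:
  severity := null (absent, optional -> null)
  extras := ["gamma"]
  audit.id := -2
  audit.score := 10.0
  latitude := -0.5
  quantity := -2
  factor := 3.75 (absent -> default)
  locale := null (absent, optional -> null)
  writer notes: unknown -> dropped
  => decoded: {"severity": null, "extras": ["gamma"], "audit": {"id": -2, "score": 10.0}, "latitude": -0.5, "quantity": -2, "factor": 3.75, "locale": null}
the rest of the Profile diff is inert for this question:
  removed field factor from record Profile (its key "factor" joins the reserved list) -> inert for the asked Profile verdict: nothing fires


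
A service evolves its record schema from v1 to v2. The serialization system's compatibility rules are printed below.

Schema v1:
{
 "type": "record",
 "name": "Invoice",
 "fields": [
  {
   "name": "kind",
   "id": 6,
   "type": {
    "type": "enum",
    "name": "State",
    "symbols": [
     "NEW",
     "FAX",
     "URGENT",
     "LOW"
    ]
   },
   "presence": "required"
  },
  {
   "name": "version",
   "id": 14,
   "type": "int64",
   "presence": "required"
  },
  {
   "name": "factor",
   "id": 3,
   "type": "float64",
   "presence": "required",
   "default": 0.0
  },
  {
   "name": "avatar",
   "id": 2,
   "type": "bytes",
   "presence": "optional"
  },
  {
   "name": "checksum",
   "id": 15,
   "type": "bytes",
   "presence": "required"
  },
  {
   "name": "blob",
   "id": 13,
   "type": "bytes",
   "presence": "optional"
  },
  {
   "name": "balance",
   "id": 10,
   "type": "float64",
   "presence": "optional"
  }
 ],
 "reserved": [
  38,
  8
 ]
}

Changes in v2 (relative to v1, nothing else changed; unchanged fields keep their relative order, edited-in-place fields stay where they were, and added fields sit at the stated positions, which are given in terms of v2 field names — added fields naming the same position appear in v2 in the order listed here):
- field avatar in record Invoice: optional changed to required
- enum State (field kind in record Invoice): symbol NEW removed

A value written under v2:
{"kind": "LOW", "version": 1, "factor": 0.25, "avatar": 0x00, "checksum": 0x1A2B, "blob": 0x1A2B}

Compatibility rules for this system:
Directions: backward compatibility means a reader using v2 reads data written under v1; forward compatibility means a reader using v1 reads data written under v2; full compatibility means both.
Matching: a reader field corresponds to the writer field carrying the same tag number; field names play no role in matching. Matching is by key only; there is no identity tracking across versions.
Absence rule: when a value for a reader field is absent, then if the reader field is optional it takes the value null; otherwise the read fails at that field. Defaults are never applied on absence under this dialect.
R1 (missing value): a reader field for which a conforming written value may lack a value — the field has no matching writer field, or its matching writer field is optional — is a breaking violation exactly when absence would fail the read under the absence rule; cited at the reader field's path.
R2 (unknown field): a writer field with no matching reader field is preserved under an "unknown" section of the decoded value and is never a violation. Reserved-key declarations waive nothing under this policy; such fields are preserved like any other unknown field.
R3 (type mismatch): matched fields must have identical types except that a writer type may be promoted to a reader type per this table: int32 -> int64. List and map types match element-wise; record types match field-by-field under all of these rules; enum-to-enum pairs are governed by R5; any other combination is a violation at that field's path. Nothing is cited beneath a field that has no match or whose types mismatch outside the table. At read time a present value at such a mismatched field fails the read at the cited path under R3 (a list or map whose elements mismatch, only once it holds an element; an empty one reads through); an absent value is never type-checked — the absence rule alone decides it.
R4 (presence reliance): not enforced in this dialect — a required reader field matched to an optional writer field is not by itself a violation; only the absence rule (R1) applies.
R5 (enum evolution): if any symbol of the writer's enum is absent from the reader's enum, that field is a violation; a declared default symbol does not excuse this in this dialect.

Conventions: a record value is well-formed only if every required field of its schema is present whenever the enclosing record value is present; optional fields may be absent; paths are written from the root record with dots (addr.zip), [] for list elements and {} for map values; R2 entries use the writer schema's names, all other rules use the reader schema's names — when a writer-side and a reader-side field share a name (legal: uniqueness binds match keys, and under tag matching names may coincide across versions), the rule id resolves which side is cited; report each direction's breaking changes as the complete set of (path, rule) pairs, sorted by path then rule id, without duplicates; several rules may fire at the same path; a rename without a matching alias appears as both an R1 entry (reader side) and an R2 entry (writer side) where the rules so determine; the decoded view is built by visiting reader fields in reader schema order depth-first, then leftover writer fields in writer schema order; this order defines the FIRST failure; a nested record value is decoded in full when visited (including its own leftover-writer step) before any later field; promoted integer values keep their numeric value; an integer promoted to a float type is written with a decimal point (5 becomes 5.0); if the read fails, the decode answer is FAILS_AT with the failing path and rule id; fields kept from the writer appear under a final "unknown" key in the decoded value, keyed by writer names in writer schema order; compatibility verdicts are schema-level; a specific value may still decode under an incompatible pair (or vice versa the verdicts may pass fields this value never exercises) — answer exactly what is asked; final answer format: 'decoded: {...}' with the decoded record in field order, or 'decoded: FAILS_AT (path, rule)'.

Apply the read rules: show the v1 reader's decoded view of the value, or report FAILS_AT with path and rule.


decoded: {"kind": "LOW", "version": 1, "factor": 0.25, "avatar": 0x00, "checksum": 0x1A2B, "blob": 0x1A2B, "balance": null}

each type pair in Invoice: writer, then reader
decode (reader v1):
  kind := "LOW"
  version := 1
  factor := 0.25
  avatar := 0x00
  checksum := 0x1A2B
  blob := 0x1A2B
  balance := null (missing; optional => null)
  => decoded: {"kind": "LOW", "version": 1, "factor": 0.25, "avatar": 0x00, "checksum": 0x1A2B, "blob": 0x1A2B, "balance": null}
checking off the Invoice differences that do not matter here:
  field avatar in record Invoice: optional changed to required -> changes Invoice's schema-level verdicts only — the decode of this value is the same
  enum State (field kind in record Invoice): symbol NEW removed -> changes Invoice's schema-level verdicts only — the decode of this value is the same
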